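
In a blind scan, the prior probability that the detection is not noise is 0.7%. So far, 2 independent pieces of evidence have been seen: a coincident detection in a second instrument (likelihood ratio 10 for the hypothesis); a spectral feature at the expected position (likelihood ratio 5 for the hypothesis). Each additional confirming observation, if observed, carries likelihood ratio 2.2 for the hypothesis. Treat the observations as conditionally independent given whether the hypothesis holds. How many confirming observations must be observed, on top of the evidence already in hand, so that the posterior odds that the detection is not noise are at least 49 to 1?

7

Prior odds = 0.007/0.993 = 7/993.
Combined Bayes factor of the evidence already in hand = 10 × 5 = 50.
Odds after that evidence = (7/993) × 50 = 350/993.
Target odds = 49.
Need 2.2ⁿ ≥ 49 ÷ (350/993) = 139.02.
2.2⁶ = 1771561/15625 falls short of 139.02 but 2.2⁷ = 19487171/78125 reaches it, so n = 7.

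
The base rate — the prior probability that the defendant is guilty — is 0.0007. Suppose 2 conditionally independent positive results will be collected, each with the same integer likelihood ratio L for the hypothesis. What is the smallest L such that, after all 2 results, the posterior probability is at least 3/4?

Prior odds = 0.0007/0.9993 = 7/9993.
Target odds = 0.75/0.25 = 3.
Need L² ≥ 3 ÷ (7/9993) = 29979/7.
65² = 4225 < 29979/7 ≤ 4356 = 66², so L = 66.

66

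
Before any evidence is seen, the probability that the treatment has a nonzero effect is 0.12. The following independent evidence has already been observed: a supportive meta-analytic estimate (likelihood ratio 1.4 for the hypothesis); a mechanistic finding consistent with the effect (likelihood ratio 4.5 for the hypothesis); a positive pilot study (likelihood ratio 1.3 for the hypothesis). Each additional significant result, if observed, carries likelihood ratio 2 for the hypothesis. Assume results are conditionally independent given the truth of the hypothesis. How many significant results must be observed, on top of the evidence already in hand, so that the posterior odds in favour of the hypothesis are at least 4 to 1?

Prior odds = 0.12/0.88 = 3/22.
Combined Bayes factor of the evidence already in hand = 1.4 × 4.5 × 1.3 = 8.19.
Odds after that evidence = (3/22) × 8.19 = 2457/2200.
Target odds = 4.
Need 2ⁿ ≥ 4 ÷ (2457/2200) = 8800/2457.
2¹ = 2 falls short of 8800/2457 but 2² = 4 reaches it, so n = 2.

2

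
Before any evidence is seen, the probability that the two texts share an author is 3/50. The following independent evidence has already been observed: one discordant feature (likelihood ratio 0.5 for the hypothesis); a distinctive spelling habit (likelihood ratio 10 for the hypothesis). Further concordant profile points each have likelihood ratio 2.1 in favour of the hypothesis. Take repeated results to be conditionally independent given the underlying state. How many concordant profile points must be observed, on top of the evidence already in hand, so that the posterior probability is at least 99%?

8

Prior odds = 0.06/0.94 = 3/47.
Combined Bayes factor of the evidence already in hand = 0.5 × 10 = 5.
Odds after that evidence = (3/47) × 5 = 15/47.
Target odds = 0.99/0.01 = 99.
Need 2.1ⁿ ≥ 99 ÷ (15/47) = 310.2.
2.1⁷ ≈180.109 falls short of 310.2 but 2.1⁸ ≈378.229 reaches it, so n = 8.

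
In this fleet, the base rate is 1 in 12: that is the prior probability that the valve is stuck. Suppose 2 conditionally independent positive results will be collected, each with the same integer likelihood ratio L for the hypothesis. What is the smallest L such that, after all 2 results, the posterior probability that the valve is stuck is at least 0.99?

Prior odds = (1/12)/(11/12) = 1/11.
Target odds = 0.99/0.01 = 99.
Need L² ≥ 99 ÷ (1/11) = 1089.
32² = 1024 < 1089 ≤ 1089 = 33², so L = 33.

33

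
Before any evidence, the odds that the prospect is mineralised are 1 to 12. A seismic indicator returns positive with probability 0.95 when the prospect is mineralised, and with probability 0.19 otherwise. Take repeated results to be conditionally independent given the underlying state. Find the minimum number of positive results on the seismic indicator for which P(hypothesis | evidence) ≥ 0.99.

5

Prior odds = 1/12.
Likelihood ratio of a positive result = 0.95/0.19 = 5.
Target odds: 0.99 ÷ 0.01 = 99.
Need (1/12) × 5ⁿ ≥ 99, i.e. 5ⁿ ≥ 1188.
5⁴ = 625 falls short of 1188 but 5⁵ = 3125 reaches it, so n = 5.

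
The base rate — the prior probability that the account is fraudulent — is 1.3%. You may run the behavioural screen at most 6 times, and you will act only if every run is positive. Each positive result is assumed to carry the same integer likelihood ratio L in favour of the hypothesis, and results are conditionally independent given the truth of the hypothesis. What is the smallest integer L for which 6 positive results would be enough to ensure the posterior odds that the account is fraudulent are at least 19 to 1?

Prior odds = 0.013/0.987 = 13/987.
Target odds = 19.
Need L⁶ ≥ 19 ÷ (13/987) = 18753/13.
3⁶ = 729 < 18753/13 ≤ 4096 = 4⁶, so L = 4.

4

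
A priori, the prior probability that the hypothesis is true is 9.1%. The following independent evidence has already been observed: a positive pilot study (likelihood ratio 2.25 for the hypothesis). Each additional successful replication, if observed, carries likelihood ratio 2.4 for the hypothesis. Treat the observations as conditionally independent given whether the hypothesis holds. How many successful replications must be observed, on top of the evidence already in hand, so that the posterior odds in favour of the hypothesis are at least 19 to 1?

Prior odds = 0.091/0.909 = 91/909.
Bayes factor of the evidence already in hand = 2.25.
Odds after that evidence = (91/909) × 2.25 = 91/404.
Target odds = 19.
Need 2.4ⁿ ≥ 19 ÷ (91/404) = 7676/91.
2.4⁵ = 79.62624 falls short of 7676/91 but 2.4⁶ = 2985984/15625 reaches it, so n = 6.

6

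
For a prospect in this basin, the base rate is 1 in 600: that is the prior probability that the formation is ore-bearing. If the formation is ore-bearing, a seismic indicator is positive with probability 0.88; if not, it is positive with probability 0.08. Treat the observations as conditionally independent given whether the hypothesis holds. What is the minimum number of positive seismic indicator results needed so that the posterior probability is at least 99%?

5

Prior odds: (1/600) ÷ (599/600) = 1/599.
Likelihood ratio of a positive = 0.88/0.08 = 11.
Target odds: 0.99 ÷ 0.01 = 99.
Need (1/599) × 11ⁿ ≥ 99, i.e. 11ⁿ ≥ 59301.
11⁴ = 14641 falls short of 59301 but 11⁵ = 161051 reaches it, so n = 5.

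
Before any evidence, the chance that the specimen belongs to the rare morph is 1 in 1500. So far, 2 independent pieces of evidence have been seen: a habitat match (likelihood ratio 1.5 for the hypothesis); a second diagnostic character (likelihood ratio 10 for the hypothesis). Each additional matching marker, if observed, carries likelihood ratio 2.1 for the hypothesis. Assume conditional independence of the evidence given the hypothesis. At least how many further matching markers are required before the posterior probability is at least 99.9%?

Prior odds = (1/1500)/(1499/1500) = 1/1499.
Combined Bayes factor of the evidence already in hand = 1.5 × 10 = 15.
Odds after that evidence = (1/1499) × 15 = 15/1499.
Target odds = 0.999/0.001 = 999.
Need 2.1ⁿ ≥ 999 ÷ (15/1499) = 99833.4.
2.1¹⁵ ≈68122.3 falls short of 99833.4 but 2.1¹⁶ ≈143057 reaches it, so n = 16.

16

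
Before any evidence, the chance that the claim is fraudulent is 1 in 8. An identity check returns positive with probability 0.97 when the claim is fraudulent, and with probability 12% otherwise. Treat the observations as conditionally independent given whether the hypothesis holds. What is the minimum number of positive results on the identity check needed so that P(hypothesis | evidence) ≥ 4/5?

2

Prior odds = 0.125/0.875 = 1/7.
Likelihood ratio of a positive result = 0.97/0.12 = 97/12.
Target posterior odds = 0.8/0.2 = 4.
Need (1/7) × (97/12)ⁿ ≥ 4, i.e. (97/12)ⁿ ≥ 28.
(97/12)¹ = 97/12 falls short of 28 but (97/12)² = 9409/144 reaches it, so n = 2.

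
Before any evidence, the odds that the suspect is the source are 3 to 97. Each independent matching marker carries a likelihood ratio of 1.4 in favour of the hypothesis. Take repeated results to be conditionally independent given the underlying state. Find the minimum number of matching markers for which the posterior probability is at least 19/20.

Prior odds = 3/97.
Likelihood ratio per matching marker = 1.4.
Target posterior odds = 0.95/0.05 = 19.
Require 1.4ⁿ ≥ 19 ÷ (3/97) = 1843/3.
1.4¹⁹ ≈597.63 falls short of 1843/3 but 1.4²⁰ ≈836.683 reaches it, so n = 20.

20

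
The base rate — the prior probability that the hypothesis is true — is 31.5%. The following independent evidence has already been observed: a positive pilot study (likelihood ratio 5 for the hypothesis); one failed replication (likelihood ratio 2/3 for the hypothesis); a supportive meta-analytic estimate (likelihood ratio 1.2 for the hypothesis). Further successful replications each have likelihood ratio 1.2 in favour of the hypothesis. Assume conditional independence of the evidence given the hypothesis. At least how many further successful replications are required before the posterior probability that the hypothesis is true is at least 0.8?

5

Prior odds = 0.315/0.685 = 63/137.
Combined Bayes factor of the evidence already in hand = 5 × (2/3) × 1.2 = 4.
Odds after that evidence = (63/137) × 4 = 252/137.
Target odds = 0.8/0.2 = 4.
Need 1.2ⁿ ≥ 4 ÷ (252/137) = 137/63.
1.2⁴ = 2.0736 falls short of 137/63 but 1.2⁵ = 2.48832 reaches it, so n = 5.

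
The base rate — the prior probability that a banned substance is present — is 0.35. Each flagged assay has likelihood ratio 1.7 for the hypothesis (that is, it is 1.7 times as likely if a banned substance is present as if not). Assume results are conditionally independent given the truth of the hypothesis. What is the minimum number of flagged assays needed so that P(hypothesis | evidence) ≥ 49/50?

9

Prior odds: 0.35 ÷ 0.65 = 7/13.
Likelihood ratio per flagged assay = 1.7.
Target posterior odds = 0.98/0.02 = 49.
Require 1.7ⁿ ≥ 49 ÷ (7/13) = 91.
1.7⁸ ≈69.7576 falls short of 91 but 1.7⁹ ≈118.588 reaches it, so n = 9.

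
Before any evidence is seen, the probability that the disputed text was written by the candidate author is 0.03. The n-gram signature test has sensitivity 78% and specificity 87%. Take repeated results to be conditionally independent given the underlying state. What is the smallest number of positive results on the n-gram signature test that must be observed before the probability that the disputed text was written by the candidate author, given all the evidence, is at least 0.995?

5

Prior odds = 0.03/0.97 = 3/97.
False-positive rate = 1 − 0.87 = 0.13; likelihood ratio of a positive = 0.78/0.13 = 6.
Target posterior odds = 0.995/0.005 = 199.
Need (3/97) × 6ⁿ ≥ 199, i.e. 6ⁿ ≥ 19303/3.
6⁴ = 1296 falls short of 19303/3 but 6⁵ = 7776 reaches it, so n = 5.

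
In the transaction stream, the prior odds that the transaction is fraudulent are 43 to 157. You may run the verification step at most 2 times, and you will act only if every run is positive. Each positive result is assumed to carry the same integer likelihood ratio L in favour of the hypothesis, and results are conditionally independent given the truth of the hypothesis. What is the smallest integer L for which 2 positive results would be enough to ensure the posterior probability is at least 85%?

Prior odds = 43/157.
Target odds = 0.85/0.15 = 17/3.
Need L² ≥ 17/3 ÷ (43/157) = 2669/129.
4² = 16 < 2669/129 ≤ 25 = 5², so L = 5.

5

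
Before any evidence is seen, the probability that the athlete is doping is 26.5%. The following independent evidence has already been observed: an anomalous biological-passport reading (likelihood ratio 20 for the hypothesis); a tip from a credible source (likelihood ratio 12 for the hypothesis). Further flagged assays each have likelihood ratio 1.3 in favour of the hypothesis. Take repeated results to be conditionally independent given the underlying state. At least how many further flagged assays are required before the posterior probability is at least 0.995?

4

Prior odds = 0.265/0.735 = 53/147.
Combined Bayes factor of the evidence already in hand = 20 × 12 = 240.
Odds after that evidence = (53/147) × 240 = 4240/49.
Target odds = 0.995/0.005 = 199.
Need 1.3ⁿ ≥ 199 ÷ (4240/49) = 9751/4240.
1.3³ = 2.197 falls short of 9751/4240 but 1.3⁴ = 2.8561 reaches it, so n = 4.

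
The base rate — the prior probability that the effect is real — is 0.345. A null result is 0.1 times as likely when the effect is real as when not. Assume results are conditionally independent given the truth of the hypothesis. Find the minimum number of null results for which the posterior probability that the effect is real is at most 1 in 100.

Prior odds = 0.345/0.655 = 69/131.
Likelihood ratio per null result = 0.1.
Target odds: 0.01 ÷ 0.99 = 1/99.
Need (69/131) × 0.1ⁿ ≤ 1/99, i.e. 0.1ⁿ ≤ 131/6831.
0.1¹ = 0.1 is still above 131/6831 but 0.1² = 0.01 is at or below it, so n = 2.

2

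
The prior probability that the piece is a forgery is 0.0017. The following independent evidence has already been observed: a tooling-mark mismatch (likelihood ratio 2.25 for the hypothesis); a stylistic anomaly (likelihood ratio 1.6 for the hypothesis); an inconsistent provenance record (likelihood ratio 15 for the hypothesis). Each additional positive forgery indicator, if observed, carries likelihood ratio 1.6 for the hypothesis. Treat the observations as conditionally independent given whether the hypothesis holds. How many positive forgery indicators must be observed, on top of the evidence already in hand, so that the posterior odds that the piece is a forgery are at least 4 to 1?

9

Prior odds = 0.0017/0.9983 = 17/9983.
Combined Bayes factor of the evidence already in hand = 2.25 × 1.6 × 15 = 54.
Odds after that evidence = (17/9983) × 54 = 918/9983.
Target odds = 4.
Need 1.6ⁿ ≥ 4 ÷ (918/9983) = 19966/459.
1.6⁸ = 16777216/390625 falls short of 19966/459 but 1.6⁹ = 134217728/1953125 reaches it, so n = 9.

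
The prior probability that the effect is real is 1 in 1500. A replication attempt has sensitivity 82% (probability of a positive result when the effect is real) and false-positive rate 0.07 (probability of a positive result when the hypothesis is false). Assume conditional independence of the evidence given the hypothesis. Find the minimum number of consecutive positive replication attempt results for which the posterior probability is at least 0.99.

Prior odds = (1/1500)/(1499/1500) = 1/1499.
Likelihood ratio of a positive result = 0.82/0.07 = 82/7.
Target posterior odds = 0.99/0.01 = 99.
Require (82/7)ⁿ ≥ 99 ÷ (1/1499) = 148401.
(82/7)⁴ = 45212176/2401 falls short of 148401 but (82/7)⁵ ≈220587 reaches it, so n = 5.

5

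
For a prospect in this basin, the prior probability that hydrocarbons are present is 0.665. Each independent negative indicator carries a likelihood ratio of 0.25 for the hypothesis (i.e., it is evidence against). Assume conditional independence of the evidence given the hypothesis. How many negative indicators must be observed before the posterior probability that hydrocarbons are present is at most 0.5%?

5

Prior odds = 0.665/0.335 = 133/67.
Likelihood ratio per negative indicator = 0.25.
Target odds: 0.005 ÷ 0.995 = 1/199.
Need (133/67) × 0.25ⁿ ≤ 1/199, i.e. 0.25ⁿ ≤ 67/26467.
0.25⁴ = 0.00390625 is still above 67/26467 but 0.25⁵ = 1/1024 is at or below it, so n = 5.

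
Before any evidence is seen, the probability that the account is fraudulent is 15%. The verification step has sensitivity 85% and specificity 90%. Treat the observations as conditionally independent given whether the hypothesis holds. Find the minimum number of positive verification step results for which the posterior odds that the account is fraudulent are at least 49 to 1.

3

Prior odds: 0.15 ÷ 0.85 = 3/17.
False-positive rate = 1 − 0.9 = 0.1; likelihood ratio of a positive = 0.85/0.1 = 8.5.
Target odds = 49.
Require 8.5ⁿ ≥ 49 ÷ (3/17) = 833/3.
8.5² = 72.25 falls short of 833/3 but 8.5³ = 614.125 reaches it, so n = 3.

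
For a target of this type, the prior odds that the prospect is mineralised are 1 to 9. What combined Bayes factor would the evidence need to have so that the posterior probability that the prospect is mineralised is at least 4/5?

36

Prior odds = 1/9.
Target odds = 0.8/0.2 = 4.
Required Bayes factor = 4 ÷ (1/9) = 36.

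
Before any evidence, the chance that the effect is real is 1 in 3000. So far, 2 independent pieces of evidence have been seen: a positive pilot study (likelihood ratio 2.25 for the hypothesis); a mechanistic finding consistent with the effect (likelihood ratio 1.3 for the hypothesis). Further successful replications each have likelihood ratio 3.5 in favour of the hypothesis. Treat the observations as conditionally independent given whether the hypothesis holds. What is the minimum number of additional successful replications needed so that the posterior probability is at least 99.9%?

Prior odds = (1/3000)/(2999/3000) = 1/2999.
Combined Bayes factor of the evidence already in hand = 2.25 × 1.3 = 2.925.
Odds after that evidence = (1/2999) × 2.925 = 117/119960.
Target odds = 0.999/0.001 = 999.
Need 3.5ⁿ ≥ 999 ÷ (117/119960) = 13315560/13.
3.5¹¹ ≈965492 falls short of 13315560/13 but 3.5¹² ≈3.37922e+06 reaches it, so n = 12.

12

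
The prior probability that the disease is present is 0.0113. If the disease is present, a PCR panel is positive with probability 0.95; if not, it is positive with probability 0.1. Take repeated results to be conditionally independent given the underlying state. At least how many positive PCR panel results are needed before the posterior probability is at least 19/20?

4

Prior odds: 0.0113 ÷ 0.9887 = 113/9887.
Likelihood ratio of a positive = 0.95/0.1 = 9.5.
Target posterior odds = 0.95/0.05 = 19.
Need (113/9887) × 9.5ⁿ ≥ 19, i.e. 9.5ⁿ ≥ 187853/113.
9.5³ = 857.375 falls short of 187853/113 but 9.5⁴ = 8145.0625 reaches it, so n = 4.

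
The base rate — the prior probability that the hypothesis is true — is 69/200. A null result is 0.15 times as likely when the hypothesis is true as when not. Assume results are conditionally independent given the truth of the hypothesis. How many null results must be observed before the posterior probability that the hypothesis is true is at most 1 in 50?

Prior odds = 0.345/0.655 = 69/131.
Likelihood ratio per null result = 0.15.
Target posterior odds = 0.02/0.98 = 1/49.
Need (69/131) × 0.15ⁿ ≤ 1/49, i.e. 0.15ⁿ ≤ 131/3381.
0.15¹ = 0.15 is still above 131/3381 but 0.15² = 0.0225 is at or below it, so n = 2.

2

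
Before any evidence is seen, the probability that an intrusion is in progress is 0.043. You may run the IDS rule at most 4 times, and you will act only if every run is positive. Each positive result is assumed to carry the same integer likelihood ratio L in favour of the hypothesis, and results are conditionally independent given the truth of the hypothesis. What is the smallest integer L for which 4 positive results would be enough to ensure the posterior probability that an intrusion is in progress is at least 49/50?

Prior odds = 0.043/0.957 = 43/957.
Target odds = 0.98/0.02 = 49.
Need L⁴ ≥ 49 ÷ (43/957) = 46893/43.
5⁴ = 625 < 46893/43 ≤ 1296 = 6⁴, so L = 6.

6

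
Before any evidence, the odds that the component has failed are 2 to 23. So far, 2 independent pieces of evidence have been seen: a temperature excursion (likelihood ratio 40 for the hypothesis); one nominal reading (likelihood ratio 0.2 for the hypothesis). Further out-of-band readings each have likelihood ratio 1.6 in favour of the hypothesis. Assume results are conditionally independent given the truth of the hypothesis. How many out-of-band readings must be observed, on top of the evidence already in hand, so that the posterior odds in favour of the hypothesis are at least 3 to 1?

Prior odds = 2/23.
Combined Bayes factor of the evidence already in hand = 40 × 0.2 = 8.
Odds after that evidence = (2/23) × 8 = 16/23.
Target odds = 3.
Need 1.6ⁿ ≥ 3 ÷ (16/23) = 4.3125.
1.6³ = 4.096 falls short of 4.3125 but 1.6⁴ = 6.5536 reaches it, so n = 4.

4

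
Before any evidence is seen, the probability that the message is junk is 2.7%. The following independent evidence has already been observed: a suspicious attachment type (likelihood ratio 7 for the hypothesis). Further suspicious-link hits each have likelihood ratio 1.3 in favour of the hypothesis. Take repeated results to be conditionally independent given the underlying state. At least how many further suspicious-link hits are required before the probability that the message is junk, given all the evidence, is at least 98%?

Prior odds = 0.027/0.973 = 27/973.
Bayes factor of the evidence already in hand = 7.
Odds after that evidence = (27/973) × 7 = 27/139.
Target odds = 0.98/0.02 = 49.
Need 1.3ⁿ ≥ 49 ÷ (27/139) = 6811/27.
1.3²¹ ≈247.065 falls short of 6811/27 but 1.3²² ≈321.184 reaches it, so n = 22.

22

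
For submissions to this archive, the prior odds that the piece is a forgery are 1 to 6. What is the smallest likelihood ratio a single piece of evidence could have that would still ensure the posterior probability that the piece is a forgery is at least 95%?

Prior odds = 1/6.
Target odds = 0.95/0.05 = 19.
Required Bayes factor = 19 ÷ (1/6) = 114.

114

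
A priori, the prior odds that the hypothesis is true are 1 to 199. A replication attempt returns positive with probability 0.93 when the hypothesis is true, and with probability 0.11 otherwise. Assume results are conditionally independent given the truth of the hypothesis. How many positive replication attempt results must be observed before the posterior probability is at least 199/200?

Prior odds = 1/199.
Likelihood ratio of a positive result = 0.93/0.11 = 93/11.
Target odds: 0.995 ÷ 0.005 = 199.
Require (93/11)ⁿ ≥ 199 ÷ (1/199) = 39601.
(93/11)⁴ = 74805201/14641 falls short of 39601 but (93/11)⁵ ≈43196.8 reaches it, so n = 5.

5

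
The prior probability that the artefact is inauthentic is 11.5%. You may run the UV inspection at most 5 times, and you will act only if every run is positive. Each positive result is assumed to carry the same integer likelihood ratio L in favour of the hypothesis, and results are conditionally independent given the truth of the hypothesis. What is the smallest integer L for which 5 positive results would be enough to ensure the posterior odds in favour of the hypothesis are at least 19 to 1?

Prior odds = 0.115/0.885 = 23/177.
Target odds = 19.
Need L⁵ ≥ 19 ÷ (23/177) = 3363/23.
2⁵ = 32 < 3363/23 ≤ 243 = 3⁵, so L = 3.

3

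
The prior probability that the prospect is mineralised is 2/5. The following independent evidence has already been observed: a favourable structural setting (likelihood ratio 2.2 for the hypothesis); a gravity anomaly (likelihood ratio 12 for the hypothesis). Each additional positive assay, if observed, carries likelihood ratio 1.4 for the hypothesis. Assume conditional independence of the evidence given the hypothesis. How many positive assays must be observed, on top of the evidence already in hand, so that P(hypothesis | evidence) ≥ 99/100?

6

Prior odds = 0.4/0.6 = 2/3.
Combined Bayes factor of the evidence already in hand = 2.2 × 12 = 26.4.
Odds after that evidence = (2/3) × 26.4 = 17.6.
Target odds = 0.99/0.01 = 99.
Need 1.4ⁿ ≥ 99 ÷ 17.6 = 5.625.
1.4⁵ = 5.37824 falls short of 5.625 but 1.4⁶ = 117649/15625 reaches it, so n = 6.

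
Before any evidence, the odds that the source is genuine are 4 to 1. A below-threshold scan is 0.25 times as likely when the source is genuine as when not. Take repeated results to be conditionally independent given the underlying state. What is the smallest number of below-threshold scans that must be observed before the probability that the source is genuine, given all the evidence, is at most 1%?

Prior odds = 4.
Likelihood ratio per below-threshold scan = 0.25.
Target odds: 0.01 ÷ 0.99 = 1/99.
Need 4 × 0.25ⁿ ≤ 1/99, i.e. 0.25ⁿ ≤ 1/396.
0.25⁴ = 0.00390625 is still above 1/396 but 0.25⁵ = 1/1024 is at or below it, so n = 5.

5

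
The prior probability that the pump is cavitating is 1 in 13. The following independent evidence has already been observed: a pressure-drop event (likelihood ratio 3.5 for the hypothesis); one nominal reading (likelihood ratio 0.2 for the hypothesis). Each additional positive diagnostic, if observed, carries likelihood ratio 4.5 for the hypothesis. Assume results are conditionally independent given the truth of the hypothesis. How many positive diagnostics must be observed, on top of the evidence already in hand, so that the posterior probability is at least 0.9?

Prior odds = (1/13)/(12/13) = 1/12.
Combined Bayes factor of the evidence already in hand = 3.5 × 0.2 = 0.7.
Odds after that evidence = (1/12) × 0.7 = 7/120.
Target odds = 0.9/0.1 = 9.
Need 4.5ⁿ ≥ 9 ÷ (7/120) = 1080/7.
4.5³ = 91.125 falls short of 1080/7 but 4.5⁴ = 410.0625 reaches it, so n = 4.

4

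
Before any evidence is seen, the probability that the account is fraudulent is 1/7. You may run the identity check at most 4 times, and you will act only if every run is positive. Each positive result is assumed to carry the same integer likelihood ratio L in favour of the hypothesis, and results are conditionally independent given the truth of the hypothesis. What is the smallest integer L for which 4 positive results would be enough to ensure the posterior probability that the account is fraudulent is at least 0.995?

6

Prior odds = (1/7)/(6/7) = 1/6.
Target odds = 0.995/0.005 = 199.
Need L⁴ ≥ 199 ÷ (1/6) = 1194.
5⁴ = 625 < 1194 ≤ 1296 = 6⁴, so L = 6.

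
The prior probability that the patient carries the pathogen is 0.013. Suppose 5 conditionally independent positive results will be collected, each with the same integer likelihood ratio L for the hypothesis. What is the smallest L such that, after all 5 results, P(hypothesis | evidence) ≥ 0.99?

6

Prior odds = 0.013/0.987 = 13/987.
Target odds = 0.99/0.01 = 99.
Need L⁵ ≥ 99 ÷ (13/987) = 97713/13.
5⁵ = 3125 < 97713/13 ≤ 7776 = 6⁵, so L = 6.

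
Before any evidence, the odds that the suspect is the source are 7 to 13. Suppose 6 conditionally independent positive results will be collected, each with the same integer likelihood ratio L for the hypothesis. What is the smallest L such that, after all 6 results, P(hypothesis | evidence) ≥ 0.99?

Prior odds = 7/13.
Target odds = 0.99/0.01 = 99.
Need L⁶ ≥ 99 ÷ (7/13) = 1287/7.
2⁶ = 64 < 1287/7 ≤ 729 = 3⁶, so L = 3.

3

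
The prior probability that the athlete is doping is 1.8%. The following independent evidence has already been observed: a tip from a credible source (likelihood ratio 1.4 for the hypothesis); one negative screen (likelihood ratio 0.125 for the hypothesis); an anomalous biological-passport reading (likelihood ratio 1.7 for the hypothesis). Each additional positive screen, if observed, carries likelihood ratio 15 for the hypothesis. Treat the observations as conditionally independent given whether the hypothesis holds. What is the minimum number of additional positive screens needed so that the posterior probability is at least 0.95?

4

Prior odds = 0.018/0.982 = 9/491.
Combined Bayes factor of the evidence already in hand = 1.4 × 0.125 × 1.7 = 0.2975.
Odds after that evidence = (9/491) × 0.2975 = 1071/196400.
Target odds = 0.95/0.05 = 19.
Need 15ⁿ ≥ 19 ÷ (1071/196400) = 3731600/1071.
15³ = 3375 falls short of 3731600/1071 but 15⁴ = 50625 reaches it, so n = 4.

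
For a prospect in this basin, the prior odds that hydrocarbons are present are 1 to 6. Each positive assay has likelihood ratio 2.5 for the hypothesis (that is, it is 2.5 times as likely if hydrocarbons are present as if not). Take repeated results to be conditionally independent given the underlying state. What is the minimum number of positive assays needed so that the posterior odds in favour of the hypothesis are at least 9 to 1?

Prior odds = 1/6.
Likelihood ratio per positive assay = 2.5.
Target odds = 9.
Require 2.5ⁿ ≥ 9 ÷ (1/6) = 54.
2.5⁴ = 39.0625 falls short of 54 but 2.5⁵ = 97.65625 reaches it, so n = 5.

5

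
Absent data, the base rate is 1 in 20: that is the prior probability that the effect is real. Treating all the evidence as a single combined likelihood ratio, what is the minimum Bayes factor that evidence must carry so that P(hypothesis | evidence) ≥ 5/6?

95

Prior odds = 0.05/0.95 = 1/19.
Target odds = (5/6)/(1/6) = 5.
Required Bayes factor = 5 ÷ (1/19) = 95.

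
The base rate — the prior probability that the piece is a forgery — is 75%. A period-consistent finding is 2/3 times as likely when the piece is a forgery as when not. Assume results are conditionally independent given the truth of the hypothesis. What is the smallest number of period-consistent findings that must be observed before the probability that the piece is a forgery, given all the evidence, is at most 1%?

Prior odds: 0.75 ÷ 0.25 = 3.
Likelihood ratio per period-consistent finding = 2/3.
Target odds: 0.01 ÷ 0.99 = 1/99.
Require (2/3)ⁿ ≤ 1/99 ÷ 3 = 1/297.
(2/3)¹⁴ = 16384/4782969 is still above 1/297 but (2/3)¹⁵ = 32768/14348907 is at or below it, so n = 15.

15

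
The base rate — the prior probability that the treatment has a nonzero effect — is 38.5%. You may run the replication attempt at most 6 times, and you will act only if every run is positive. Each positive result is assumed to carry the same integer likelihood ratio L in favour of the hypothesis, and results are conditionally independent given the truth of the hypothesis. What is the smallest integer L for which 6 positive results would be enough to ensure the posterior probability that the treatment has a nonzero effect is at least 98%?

3

Prior odds = 0.385/0.615 = 77/123.
Target odds = 0.98/0.02 = 49.
Need L⁶ ≥ 49 ÷ (77/123) = 861/11.
2⁶ = 64 < 861/11 ≤ 729 = 3⁶, so L = 3.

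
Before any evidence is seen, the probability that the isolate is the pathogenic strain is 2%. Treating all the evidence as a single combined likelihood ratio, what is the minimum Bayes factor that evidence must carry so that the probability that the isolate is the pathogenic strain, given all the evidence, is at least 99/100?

Prior odds = 0.02/0.98 = 1/49.
Target odds = 0.99/0.01 = 99.
Required Bayes factor = 99 ÷ (1/49) = 4851.

4851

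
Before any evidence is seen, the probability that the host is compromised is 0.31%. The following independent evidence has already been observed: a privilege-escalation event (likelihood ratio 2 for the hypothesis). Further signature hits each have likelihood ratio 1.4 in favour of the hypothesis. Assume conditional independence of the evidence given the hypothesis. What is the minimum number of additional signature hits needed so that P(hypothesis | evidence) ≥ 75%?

19

Prior odds = 0.0031/0.9969 = 31/9969.
Bayes factor of the evidence already in hand = 2.
Odds after that evidence = (31/9969) × 2 = 62/9969.
Target odds = 0.75/0.25 = 3.
Need 1.4ⁿ ≥ 3 ÷ (62/9969) = 29907/62.
1.4¹⁸ ≈426.879 falls short of 29907/62 but 1.4¹⁹ ≈597.63 reaches it, so n = 19.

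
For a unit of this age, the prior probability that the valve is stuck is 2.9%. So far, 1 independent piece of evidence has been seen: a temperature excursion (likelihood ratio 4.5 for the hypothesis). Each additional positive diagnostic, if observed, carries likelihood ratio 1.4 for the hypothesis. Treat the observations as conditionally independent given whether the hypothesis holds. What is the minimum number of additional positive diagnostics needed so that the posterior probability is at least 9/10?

Prior odds = 0.029/0.971 = 29/971.
Bayes factor of the evidence already in hand = 4.5.
Odds after that evidence = (29/971) × 4.5 = 261/1942.
Target odds = 0.9/0.1 = 9.
Need 1.4ⁿ ≥ 9 ÷ (261/1942) = 1942/29.
1.4¹² ≈56.6939 falls short of 1942/29 but 1.4¹³ ≈79.3715 reaches it, so n = 13.

13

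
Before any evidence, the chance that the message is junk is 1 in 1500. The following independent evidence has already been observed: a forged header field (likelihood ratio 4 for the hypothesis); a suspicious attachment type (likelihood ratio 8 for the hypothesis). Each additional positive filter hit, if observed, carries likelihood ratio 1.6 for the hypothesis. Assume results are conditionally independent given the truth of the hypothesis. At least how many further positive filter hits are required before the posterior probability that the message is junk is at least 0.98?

Prior odds = (1/1500)/(1499/1500) = 1/1499.
Combined Bayes factor of the evidence already in hand = 4 × 8 = 32.
Odds after that evidence = (1/1499) × 32 = 32/1499.
Target odds = 0.98/0.02 = 49.
Need 1.6ⁿ ≥ 49 ÷ (32/1499) = 2295.34375.
1.6¹⁶ ≈1844.67 falls short of 2295.34375 but 1.6¹⁷ ≈2951.48 reaches it, so n = 17.

17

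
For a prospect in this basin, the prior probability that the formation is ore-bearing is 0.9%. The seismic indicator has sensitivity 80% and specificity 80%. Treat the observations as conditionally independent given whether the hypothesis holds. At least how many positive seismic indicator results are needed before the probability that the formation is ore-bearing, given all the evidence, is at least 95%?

Prior odds = 0.009/0.991 = 9/991.
False-positive rate = 1 − 0.8 = 0.2; likelihood ratio of a positive = 0.8/0.2 = 4.
Target posterior odds = 0.95/0.05 = 19.
Need (9/991) × 4ⁿ ≥ 19, i.e. 4ⁿ ≥ 18829/9.
4⁵ = 1024 falls short of 18829/9 but 4⁶ = 4096 reaches it, so n = 6.

6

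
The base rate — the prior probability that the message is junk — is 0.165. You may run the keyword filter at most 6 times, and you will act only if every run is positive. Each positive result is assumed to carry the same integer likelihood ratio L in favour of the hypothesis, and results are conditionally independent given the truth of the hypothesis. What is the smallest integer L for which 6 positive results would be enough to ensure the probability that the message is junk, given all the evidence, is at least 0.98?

Prior odds = 0.165/0.835 = 33/167.
Target odds = 0.98/0.02 = 49.
Need L⁶ ≥ 49 ÷ (33/167) = 8183/33.
2⁶ = 64 < 8183/33 ≤ 729 = 3⁶, so L = 3.

3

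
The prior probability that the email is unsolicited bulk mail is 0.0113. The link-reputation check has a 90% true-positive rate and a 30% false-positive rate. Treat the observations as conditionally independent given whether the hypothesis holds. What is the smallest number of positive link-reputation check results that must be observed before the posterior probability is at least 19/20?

7

Prior odds: 0.0113 ÷ 0.9887 = 113/9887.
Likelihood ratio of a positive result = 0.9/0.3 = 3.
Target odds: 0.95 ÷ 0.05 = 19.
Need (113/9887) × 3ⁿ ≥ 19, i.e. 3ⁿ ≥ 187853/113.
3⁶ = 729 falls short of 187853/113 but 3⁷ = 2187 reaches it, so n = 7.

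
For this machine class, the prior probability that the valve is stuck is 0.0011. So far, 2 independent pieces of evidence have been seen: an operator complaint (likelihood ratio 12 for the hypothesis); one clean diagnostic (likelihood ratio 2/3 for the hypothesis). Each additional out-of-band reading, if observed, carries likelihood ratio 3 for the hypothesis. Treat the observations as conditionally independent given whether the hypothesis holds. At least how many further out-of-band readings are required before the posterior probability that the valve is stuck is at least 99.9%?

Prior odds = 0.0011/0.9989 = 11/9989.
Combined Bayes factor of the evidence already in hand = 12 × (2/3) = 8.
Odds after that evidence = (11/9989) × 8 = 88/9989.
Target odds = 0.999/0.001 = 999.
Need 3ⁿ ≥ 999 ÷ (88/9989) = 9979011/88.
3¹⁰ = 59049 falls short of 9979011/88 but 3¹¹ = 177147 reaches it, so n = 11.

11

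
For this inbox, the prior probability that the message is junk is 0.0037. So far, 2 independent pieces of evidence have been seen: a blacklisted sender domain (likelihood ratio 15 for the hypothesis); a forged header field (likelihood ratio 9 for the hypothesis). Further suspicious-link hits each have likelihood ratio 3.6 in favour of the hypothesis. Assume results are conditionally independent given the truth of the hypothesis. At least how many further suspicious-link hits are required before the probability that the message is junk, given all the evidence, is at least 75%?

2

Prior odds = 0.0037/0.9963 = 37/9963.
Combined Bayes factor of the evidence already in hand = 15 × 9 = 135.
Odds after that evidence = (37/9963) × 135 = 185/369.
Target odds = 0.75/0.25 = 3.
Need 3.6ⁿ ≥ 3 ÷ (185/369) = 1107/185.
3.6¹ = 3.6 falls short of 1107/185 but 3.6² = 12.96 reaches it, so n = 2.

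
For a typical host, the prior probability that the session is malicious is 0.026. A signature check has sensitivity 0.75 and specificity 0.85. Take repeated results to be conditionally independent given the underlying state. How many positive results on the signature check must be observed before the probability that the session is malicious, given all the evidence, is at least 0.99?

Prior odds = 0.026/0.974 = 13/487.
False-positive rate = 1 − 0.85 = 0.15; likelihood ratio of a positive = 0.75/0.15 = 5.
Target odds: 0.99 ÷ 0.01 = 99.
Need (13/487) × 5ⁿ ≥ 99, i.e. 5ⁿ ≥ 48213/13.
5⁵ = 3125 falls short of 48213/13 but 5⁶ = 15625 reaches it, so n = 6.

6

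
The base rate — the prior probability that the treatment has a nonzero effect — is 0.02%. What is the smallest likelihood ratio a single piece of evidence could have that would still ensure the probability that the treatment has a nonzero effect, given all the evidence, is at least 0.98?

244951

Prior odds = 0.0002/0.9998 = 1/4999.
Target odds = 0.98/0.02 = 49.
Required Bayes factor = 49 ÷ (1/4999) = 244951.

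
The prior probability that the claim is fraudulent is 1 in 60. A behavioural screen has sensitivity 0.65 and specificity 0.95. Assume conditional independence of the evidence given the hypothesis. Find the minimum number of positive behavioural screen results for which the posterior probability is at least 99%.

Prior odds = (1/60)/(59/60) = 1/59.
False-positive rate = 1 − 0.95 = 0.05; likelihood ratio of a positive = 0.65/0.05 = 13.
Target odds: 0.99 ÷ 0.01 = 99.
Need (1/59) × 13ⁿ ≥ 99, i.e. 13ⁿ ≥ 5841.
13³ = 2197 falls short of 5841 but 13⁴ = 28561 reaches it, so n = 4.

4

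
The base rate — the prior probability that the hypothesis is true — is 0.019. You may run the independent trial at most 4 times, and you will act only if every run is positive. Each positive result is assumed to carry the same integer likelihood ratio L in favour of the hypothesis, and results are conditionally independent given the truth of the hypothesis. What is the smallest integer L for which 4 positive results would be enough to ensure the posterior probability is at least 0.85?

Prior odds = 0.019/0.981 = 19/981.
Target odds = 0.85/0.15 = 17/3.
Need L⁴ ≥ 17/3 ÷ (19/981) = 5559/19.
4⁴ = 256 < 5559/19 ≤ 625 = 5⁴, so L = 5.

5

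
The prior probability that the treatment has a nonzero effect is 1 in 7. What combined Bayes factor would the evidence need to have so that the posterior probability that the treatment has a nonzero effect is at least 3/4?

18

Prior odds = (1/7)/(6/7) = 1/6.
Target odds = 0.75/0.25 = 3.
Required Bayes factor = 3 ÷ (1/6) = 18.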